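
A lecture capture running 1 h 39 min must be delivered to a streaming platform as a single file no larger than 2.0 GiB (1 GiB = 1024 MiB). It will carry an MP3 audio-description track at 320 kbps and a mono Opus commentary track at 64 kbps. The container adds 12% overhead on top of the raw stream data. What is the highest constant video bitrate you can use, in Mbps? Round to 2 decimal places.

Budget: 2.0 GiB = 17179.9 Mb.
Stream payload after overhead: 17179.9 / 1.12 = 15339.2 Mb.
1 h 39 min = 99 min = 5940 s
Total bitrate budget: 15339.2 Mb / 5940 s = 2.582 Mbps.
Audio total: 320 + 64 = 384 kbps = 0.384 Mbps.
Video: 2.582 − 0.384 = 2.198 Mbps.

2.20 Mbps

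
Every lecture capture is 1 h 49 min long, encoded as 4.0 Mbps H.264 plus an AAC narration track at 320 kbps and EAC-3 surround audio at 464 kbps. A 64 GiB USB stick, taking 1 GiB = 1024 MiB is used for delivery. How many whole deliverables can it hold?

17

1 h 49 min = 109 min = 6540 s
Audio total: 320 + 464 = 784 kbps = 0.784 Mbps.
Total bitrate: 4.784 Mbps.
Per item: 4.784 Mbps × 6540 s = 31,287 Mb = 3,911 MB.
Capacity: 64 GiB = 549,756 Mb; 17.57 items → 17 complete.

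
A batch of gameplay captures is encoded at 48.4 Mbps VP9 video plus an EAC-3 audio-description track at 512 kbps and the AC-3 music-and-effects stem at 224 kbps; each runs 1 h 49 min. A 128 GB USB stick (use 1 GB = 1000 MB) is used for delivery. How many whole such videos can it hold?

1 h 49 min = 109 min = 6540 s
Audio total: 512 + 224 = 736 kbps = 0.736 Mbps.
Total bitrate: 49.136 Mbps.
Per item: 49.136 Mbps × 6540 s = 321,349 Mb = 40,169 MB.
Capacity: 128 GB = 1,024,000 Mb; 3.19 items → 3 complete.

3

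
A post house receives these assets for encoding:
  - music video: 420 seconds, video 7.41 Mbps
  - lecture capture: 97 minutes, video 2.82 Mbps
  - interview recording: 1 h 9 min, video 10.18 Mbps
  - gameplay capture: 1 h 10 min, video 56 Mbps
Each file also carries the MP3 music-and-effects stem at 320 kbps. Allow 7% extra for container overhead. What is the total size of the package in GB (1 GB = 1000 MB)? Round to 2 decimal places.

Audio: 320 kbps = 0.320 Mbps.
music video: 7.730 Mbps × 420 s × 1.07 = 3473.9 Mb
lecture capture: 3.140 Mbps × 5820 s × 1.07 = 19554.0 Mb
interview recording: 10.500 Mbps × 4140 s × 1.07 = 46512.9 Mb
gameplay capture: 56.320 Mbps × 4200 s × 1.07 = 253102.1 Mb
Total: 322642.9 Mb = 40330.4 MB.
= 40.33 GB.

40.33 GB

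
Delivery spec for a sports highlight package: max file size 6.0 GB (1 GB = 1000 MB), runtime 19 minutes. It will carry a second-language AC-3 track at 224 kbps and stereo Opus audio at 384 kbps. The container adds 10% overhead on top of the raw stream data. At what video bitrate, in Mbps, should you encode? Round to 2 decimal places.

37.67 Mbps

Budget: 6.0 GB = 48000.0 Mb.
Stream payload after overhead: 48000.0 / 1.10 = 43636.4 Mb.
19 min = 1140 s
Total bitrate budget: 43636.4 Mb / 1140 s = 38.278 Mbps.
Audio total: 224 + 384 = 608 kbps = 0.608 Mbps.
Video: 38.278 − 0.608 = 37.670 Mbps.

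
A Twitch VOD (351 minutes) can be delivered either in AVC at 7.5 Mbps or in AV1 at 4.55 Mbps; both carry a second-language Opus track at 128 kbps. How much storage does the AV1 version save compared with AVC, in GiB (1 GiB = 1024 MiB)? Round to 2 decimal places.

351 min = 21060 s
Audio: 128 kbps = 0.128 Mbps.
AVC: 7.628 Mbps × 21060 s = 160645.7 Mb = 18.702 GiB.
AV1: 4.678 Mbps × 21060 s = 98518.7 Mb = 11.469 GiB.
Saving: 18.702 − 11.469 = 7.233 GiB.

7.23 GiB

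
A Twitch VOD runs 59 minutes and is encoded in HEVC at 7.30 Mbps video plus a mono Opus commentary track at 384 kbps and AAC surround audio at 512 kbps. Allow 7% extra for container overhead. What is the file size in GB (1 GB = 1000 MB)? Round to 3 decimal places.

59 min = 3540 s
Audio total: 384 + 512 = 896 kbps = 0.896 Mbps.
Total bitrate: 7.30 + 0.896 = 8.196 Mbps.
Stream data: 8.196 Mbps × 3540 s = 29013.8 Mb.
With 7% container overhead: ×1.07.
31,045 Mb ÷ 8 = 3,881 MB → 3.881 GB.

3.881 GB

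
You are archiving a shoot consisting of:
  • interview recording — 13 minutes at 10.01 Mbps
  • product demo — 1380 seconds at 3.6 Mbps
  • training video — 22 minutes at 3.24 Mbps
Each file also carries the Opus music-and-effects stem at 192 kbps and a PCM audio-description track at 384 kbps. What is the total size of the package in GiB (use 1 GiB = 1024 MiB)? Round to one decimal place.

2.2 GiB

Audio total: 192 + 384 = 576 kbps = 0.576 Mbps.
interview recording: 10.586 Mbps × 780 s = 8257.1 Mb
product demo: 4.176 Mbps × 1380 s = 5762.9 Mb
training video: 3.816 Mbps × 1320 s = 5037.1 Mb
Total: 19057.1 Mb = 2382.1 MB.
= 2.219 GiB.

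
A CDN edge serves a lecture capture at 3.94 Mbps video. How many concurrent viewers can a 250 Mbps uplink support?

250 Mbps = 250.0 Mbps; 250.0 / 3.940 = 63.45 → 63 viewers.

63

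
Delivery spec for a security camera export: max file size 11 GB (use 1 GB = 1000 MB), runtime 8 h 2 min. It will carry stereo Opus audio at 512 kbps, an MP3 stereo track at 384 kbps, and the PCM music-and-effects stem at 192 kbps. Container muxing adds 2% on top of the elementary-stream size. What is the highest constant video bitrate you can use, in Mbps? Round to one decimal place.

Budget: 11 GB = 88000.0 Mb.
Stream payload after overhead: 88000.0 / 1.02 = 86274.5 Mb.
8 h 2 min = 482 min = 28920 s
Total bitrate budget: 86274.5 Mb / 28920 s = 2.983 Mbps.
Audio total: 512 + 384 + 192 = 1088 kbps = 1.088 Mbps.
Video: 2.983 − 1.088 = 1.895 Mbps.

1.9 Mbps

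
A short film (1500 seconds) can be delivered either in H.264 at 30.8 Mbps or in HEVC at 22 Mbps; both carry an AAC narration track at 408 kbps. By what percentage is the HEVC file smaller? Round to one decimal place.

28.2%

Audio: 408 kbps = 0.408 Mbps.
H.264: 31.208 Mbps × 1500 s = 46812.0 Mb = 5.450 GiB.
HEVC: 22.408 Mbps × 1500 s = 33612.0 Mb = 3.913 GiB.
Reduction: (1 − 3.913/5.450) × 100 = 28.20%.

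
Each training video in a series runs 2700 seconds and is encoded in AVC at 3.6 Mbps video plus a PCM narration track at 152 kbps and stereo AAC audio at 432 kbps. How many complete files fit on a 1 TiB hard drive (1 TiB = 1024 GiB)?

Audio total: 152 + 432 = 584 kbps = 0.584 Mbps.
Total bitrate: 4.184 Mbps.
Per item: 4.184 Mbps × 2700 s = 11,297 Mb = 1,412 MB.
Capacity: 1 TiB = 8,796,093 Mb; 778.64 items → 778 complete.

778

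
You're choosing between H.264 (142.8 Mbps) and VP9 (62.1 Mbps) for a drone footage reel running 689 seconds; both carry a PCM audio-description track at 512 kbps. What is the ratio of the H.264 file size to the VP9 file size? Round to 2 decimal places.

2.29

Audio: 512 kbps = 0.512 Mbps.
H.264: 143.312 Mbps × 689 s = 98742.0 Mb = 11.495 GiB.
VP9: 62.612 Mbps × 689 s = 43139.7 Mb = 5.022 GiB.
Ratio: 11.495 / 5.022 = 2.289.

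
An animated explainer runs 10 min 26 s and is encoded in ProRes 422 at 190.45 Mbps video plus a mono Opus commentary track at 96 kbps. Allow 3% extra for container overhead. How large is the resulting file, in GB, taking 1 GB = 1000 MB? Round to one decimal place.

10 min 26 s = 626 s
Audio: 96 kbps = 0.096 Mbps.
Total bitrate: 190.45 + 0.096 = 190.546 Mbps.
Stream data: 190.546 Mbps × 626 s = 119281.8 Mb.
With 3% container overhead: ×1.03.
122,860 Mb ÷ 8 = 15,358 MB → 15.36 GB.

15.4 GB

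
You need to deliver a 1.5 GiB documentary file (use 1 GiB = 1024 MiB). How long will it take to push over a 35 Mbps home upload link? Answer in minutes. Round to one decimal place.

File: 1.5 GiB = 12884.9 Mb.
At 35 Mbps: 12884.9 / 35 = 368.1 s ≈ 6.14 minutes.

6.1 minutes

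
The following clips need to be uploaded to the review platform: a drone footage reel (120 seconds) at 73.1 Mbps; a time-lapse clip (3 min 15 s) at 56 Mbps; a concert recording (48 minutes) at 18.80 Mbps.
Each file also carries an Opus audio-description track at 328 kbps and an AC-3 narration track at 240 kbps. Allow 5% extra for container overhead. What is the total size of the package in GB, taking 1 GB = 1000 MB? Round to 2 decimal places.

9.93 GB

Audio total: 328 + 240 = 568 kbps = 0.568 Mbps.
drone footage reel: 73.668 Mbps × 120 s × 1.05 = 9282.2 Mb
time-lapse clip: 56.568 Mbps × 195 s × 1.05 = 11582.3 Mb
concert recording: 19.368 Mbps × 2880 s × 1.05 = 58568.8 Mb
Total: 79433.3 Mb = 9929.2 MB.
= 9.929 GB.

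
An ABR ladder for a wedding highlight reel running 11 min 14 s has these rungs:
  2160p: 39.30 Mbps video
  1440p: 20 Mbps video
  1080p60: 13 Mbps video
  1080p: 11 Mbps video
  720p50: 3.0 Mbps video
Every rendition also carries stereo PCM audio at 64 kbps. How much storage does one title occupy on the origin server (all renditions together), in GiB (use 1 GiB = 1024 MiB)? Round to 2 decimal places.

11 min 14 s = 674 s
Audio: 64 kbps = 0.064 Mbps.
Sum of rendition bitrates: (39.30+0.064) + (20+0.064) + (13+0.064) + (11+0.064) + (3.0+0.064) = 86.620 Mbps.
× 674 s = 58,382 Mb = 7,298 MB = 6.797 GiB.

6.80 GiB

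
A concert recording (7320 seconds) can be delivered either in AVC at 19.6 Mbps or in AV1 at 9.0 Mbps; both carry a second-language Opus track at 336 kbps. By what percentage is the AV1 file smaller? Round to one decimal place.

Audio: 336 kbps = 0.336 Mbps.
AVC: 19.936 Mbps × 7320 s = 145931.5 Mb = 18.241 GB.
AV1: 9.336 Mbps × 7320 s = 68339.5 Mb = 8.542 GB.
Reduction: (1 − 8.542/18.241) × 100 = 53.17%.

53.2%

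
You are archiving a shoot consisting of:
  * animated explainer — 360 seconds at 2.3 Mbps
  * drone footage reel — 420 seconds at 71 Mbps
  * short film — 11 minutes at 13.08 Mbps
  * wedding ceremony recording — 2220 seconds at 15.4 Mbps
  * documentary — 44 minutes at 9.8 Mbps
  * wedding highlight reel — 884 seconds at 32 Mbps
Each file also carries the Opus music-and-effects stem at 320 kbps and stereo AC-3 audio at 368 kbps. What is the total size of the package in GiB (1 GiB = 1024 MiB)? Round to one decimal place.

Audio total: 320 + 368 = 688 kbps = 0.688 Mbps.
animated explainer: 2.988 Mbps × 360 s = 1075.7 Mb
drone footage reel: 71.688 Mbps × 420 s = 30109.0 Mb
short film: 13.768 Mbps × 660 s = 9086.9 Mb
wedding ceremony recording: 16.088 Mbps × 2220 s = 35715.4 Mb
documentary: 10.488 Mbps × 2640 s = 27688.3 Mb
wedding highlight reel: 32.688 Mbps × 884 s = 28896.2 Mb
Total: 132571.4 Mb = 16571.4 MB.
= 15.43 GiB.

15.4 GiB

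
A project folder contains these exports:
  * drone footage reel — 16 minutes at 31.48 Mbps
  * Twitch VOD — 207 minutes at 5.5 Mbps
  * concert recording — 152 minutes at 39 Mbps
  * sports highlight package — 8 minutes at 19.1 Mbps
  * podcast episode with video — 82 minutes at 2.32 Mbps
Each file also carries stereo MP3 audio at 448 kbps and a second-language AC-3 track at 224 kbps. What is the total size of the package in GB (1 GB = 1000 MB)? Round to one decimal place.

61.7 GB

Audio total: 448 + 224 = 672 kbps = 0.672 Mbps.
drone footage reel: 32.152 Mbps × 960 s = 30865.9 Mb
Twitch VOD: 6.172 Mbps × 12420 s = 76656.2 Mb
concert recording: 39.672 Mbps × 9120 s = 361808.6 Mb
sports highlight package: 19.772 Mbps × 480 s = 9490.6 Mb
podcast episode with video: 2.992 Mbps × 4920 s = 14720.6 Mb
Total: 493542.0 Mb = 61692.8 MB.
= 61.69 GB.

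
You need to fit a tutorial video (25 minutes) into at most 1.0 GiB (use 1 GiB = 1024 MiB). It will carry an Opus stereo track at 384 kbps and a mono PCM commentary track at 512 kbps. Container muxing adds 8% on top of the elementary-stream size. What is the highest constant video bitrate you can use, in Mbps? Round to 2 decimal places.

4.41 Mbps

Budget: 1.0 GiB = 8589.9 Mb.
Stream payload after overhead: 8589.9 / 1.08 = 7953.6 Mb.
25 min = 1500 s
Total bitrate budget: 7953.6 Mb / 1500 s = 5.302 Mbps.
Audio total: 384 + 512 = 896 kbps = 0.896 Mbps.
Video: 5.302 − 0.896 = 4.406 Mbps.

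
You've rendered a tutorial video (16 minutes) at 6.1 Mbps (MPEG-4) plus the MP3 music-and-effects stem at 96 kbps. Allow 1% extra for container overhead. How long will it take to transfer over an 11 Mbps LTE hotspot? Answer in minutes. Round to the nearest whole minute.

9 minutes

16 min = 960 s
Audio: 96 kbps = 0.096 Mbps.
Total bitrate: 6.196 Mbps.
File: 6.196 Mbps × 960 s = 5948.2 Mb.
With 1% container overhead: ×1.01. → 6007.6 Mb.
At 11 Mbps: 6007.6 / 11 = 546.1 s ≈ 9.1 minutes.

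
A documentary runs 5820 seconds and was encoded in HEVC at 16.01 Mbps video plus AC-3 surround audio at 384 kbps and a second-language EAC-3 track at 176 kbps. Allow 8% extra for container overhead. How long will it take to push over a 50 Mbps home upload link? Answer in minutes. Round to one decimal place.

Audio total: 384 + 176 = 560 kbps = 0.560 Mbps.
Total bitrate: 16.570 Mbps.
File: 16.570 Mbps × 5820 s = 96437.4 Mb.
With 8% container overhead: ×1.08. → 104152.4 Mb.
At 50 Mbps: 104152.4 / 50 = 2083.0 s ≈ 34.7 minutes.

34.7 minutes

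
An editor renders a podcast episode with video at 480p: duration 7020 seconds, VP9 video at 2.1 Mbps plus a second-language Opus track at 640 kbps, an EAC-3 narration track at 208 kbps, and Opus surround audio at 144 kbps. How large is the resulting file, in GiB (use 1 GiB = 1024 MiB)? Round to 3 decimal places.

2.527 GiB

Audio total: 640 + 208 + 144 = 992 kbps = 0.992 Mbps.
Total bitrate: 2.1 + 0.992 = 3.092 Mbps.
Stream data: 3.092 Mbps × 7020 s = 21705.8 Mb.
21,706 Mb = 2,713,230,000 bytes ÷ 1,073,741,824 = 2.527 GiB.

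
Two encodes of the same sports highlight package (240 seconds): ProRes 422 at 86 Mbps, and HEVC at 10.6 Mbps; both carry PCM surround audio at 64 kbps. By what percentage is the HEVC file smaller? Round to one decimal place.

Audio: 64 kbps = 0.064 Mbps.
ProRes 422: 86.064 Mbps × 240 s = 20655.4 Mb = 2.582 GB.
HEVC: 10.664 Mbps × 240 s = 2559.4 Mb = 0.320 GB.
Reduction: (1 − 0.320/2.582) × 100 = 87.61%.

87.6%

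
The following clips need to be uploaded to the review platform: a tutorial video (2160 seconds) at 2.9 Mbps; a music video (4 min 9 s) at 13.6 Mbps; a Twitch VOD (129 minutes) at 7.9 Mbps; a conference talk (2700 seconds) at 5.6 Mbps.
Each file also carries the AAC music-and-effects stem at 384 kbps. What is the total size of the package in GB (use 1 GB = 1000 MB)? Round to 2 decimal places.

Audio: 384 kbps = 0.384 Mbps.
tutorial video: 3.284 Mbps × 2160 s = 7093.4 Mb
music video: 13.984 Mbps × 249 s = 3482.0 Mb
Twitch VOD: 8.284 Mbps × 7740 s = 64118.2 Mb
conference talk: 5.984 Mbps × 2700 s = 16156.8 Mb
Total: 90850.4 Mb = 11356.3 MB.
= 11.36 GB.

11.36 GB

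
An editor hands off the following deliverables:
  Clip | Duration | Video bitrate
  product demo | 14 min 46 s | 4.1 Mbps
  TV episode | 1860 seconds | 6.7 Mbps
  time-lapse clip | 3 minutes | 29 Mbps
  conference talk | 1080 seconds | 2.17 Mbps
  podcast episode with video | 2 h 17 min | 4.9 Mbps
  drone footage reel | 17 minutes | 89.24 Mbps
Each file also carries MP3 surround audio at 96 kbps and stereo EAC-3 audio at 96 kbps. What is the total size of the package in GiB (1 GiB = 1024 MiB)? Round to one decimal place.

18.3 GiB

Audio total: 96 + 96 = 192 kbps = 0.192 Mbps.
product demo: 4.292 Mbps × 886 s = 3802.7 Mb
TV episode: 6.892 Mbps × 1860 s = 12819.1 Mb
time-lapse clip: 29.192 Mbps × 180 s = 5254.6 Mb
conference talk: 2.362 Mbps × 1080 s = 2551.0 Mb
podcast episode with video: 5.092 Mbps × 8220 s = 41856.2 Mb
drone footage reel: 89.432 Mbps × 1020 s = 91220.6 Mb
Total: 157504.2 Mb = 19688.0 MB.
= 18.34 GiB.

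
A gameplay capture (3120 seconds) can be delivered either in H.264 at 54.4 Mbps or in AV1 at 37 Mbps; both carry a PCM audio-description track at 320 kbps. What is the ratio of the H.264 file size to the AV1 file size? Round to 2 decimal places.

Audio: 320 kbps = 0.320 Mbps.
H.264: 54.720 Mbps × 3120 s = 170726.4 Mb = 21.341 GB.
AV1: 37.320 Mbps × 3120 s = 116438.4 Mb = 14.555 GB.
Ratio: 21.341 / 14.555 = 1.466.

1.47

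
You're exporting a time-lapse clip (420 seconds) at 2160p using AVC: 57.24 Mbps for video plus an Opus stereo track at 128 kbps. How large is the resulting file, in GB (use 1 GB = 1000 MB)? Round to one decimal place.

3.0 GB

Audio: 128 kbps = 0.128 Mbps.
Total bitrate: 57.24 + 0.128 = 57.368 Mbps.
Stream data: 57.368 Mbps × 420 s = 24094.6 Mb.
24,095 Mb ÷ 8 = 3,012 MB → 3.012 GB.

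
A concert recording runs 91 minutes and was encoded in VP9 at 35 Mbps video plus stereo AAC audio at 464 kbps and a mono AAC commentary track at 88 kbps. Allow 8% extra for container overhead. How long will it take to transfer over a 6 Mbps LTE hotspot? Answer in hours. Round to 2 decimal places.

9.71 hours

91 min = 5460 s
Audio total: 464 + 88 = 552 kbps = 0.552 Mbps.
Total bitrate: 35.552 Mbps.
File: 35.552 Mbps × 5460 s = 194113.9 Mb.
With 8% container overhead: ×1.08. → 209643.0 Mb.
At 6 Mbps: 209643.0 / 6 = 34940.5 s ≈ 9.71 hours.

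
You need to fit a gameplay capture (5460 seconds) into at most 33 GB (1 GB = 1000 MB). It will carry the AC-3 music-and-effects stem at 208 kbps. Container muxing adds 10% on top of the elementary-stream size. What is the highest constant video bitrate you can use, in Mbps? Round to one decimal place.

Budget: 33 GB = 264000.0 Mb.
Stream payload after overhead: 264000.0 / 1.10 = 240000.0 Mb.
Total bitrate budget: 240000.0 Mb / 5460 s = 43.956 Mbps.
Audio: 208 kbps = 0.208 Mbps.
Video: 43.956 − 0.208 = 43.748 Mbps.

43.7 Mbps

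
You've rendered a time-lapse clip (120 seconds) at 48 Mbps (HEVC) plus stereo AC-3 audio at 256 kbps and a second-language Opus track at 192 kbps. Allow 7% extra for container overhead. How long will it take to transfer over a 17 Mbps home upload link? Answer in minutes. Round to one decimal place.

6.1 minutes

Audio total: 256 + 192 = 448 kbps = 0.448 Mbps.
Total bitrate: 48.448 Mbps.
File: 48.448 Mbps × 120 s = 5813.8 Mb.
With 7% container overhead: ×1.07. → 6220.7 Mb.
At 17 Mbps: 6220.7 / 17 = 365.9 s ≈ 6.1 minutes.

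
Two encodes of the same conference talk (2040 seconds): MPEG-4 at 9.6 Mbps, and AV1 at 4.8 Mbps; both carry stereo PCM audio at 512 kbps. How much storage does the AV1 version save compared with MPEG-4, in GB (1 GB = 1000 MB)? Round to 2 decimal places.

1.22 GB

Audio: 512 kbps = 0.512 Mbps.
MPEG-4: 10.112 Mbps × 2040 s = 20628.5 Mb = 2.579 GB.
AV1: 5.312 Mbps × 2040 s = 10836.5 Mb = 1.355 GB.
Saving: 2.579 − 1.355 = 1.224 GB.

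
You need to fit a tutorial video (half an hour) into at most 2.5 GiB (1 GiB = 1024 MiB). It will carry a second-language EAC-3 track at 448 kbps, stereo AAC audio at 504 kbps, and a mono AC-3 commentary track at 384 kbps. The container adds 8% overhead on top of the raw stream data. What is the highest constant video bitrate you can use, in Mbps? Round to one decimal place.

9.7 Mbps

Budget: 2.5 GiB = 21474.8 Mb.
Stream payload after overhead: 21474.8 / 1.08 = 19884.1 Mb.
30 min = 1800 s
Total bitrate budget: 19884.1 Mb / 1800 s = 11.047 Mbps.
Audio total: 448 + 504 + 384 = 1336 kbps = 1.336 Mbps.
Video: 11.047 − 1.336 = 9.711 Mbps.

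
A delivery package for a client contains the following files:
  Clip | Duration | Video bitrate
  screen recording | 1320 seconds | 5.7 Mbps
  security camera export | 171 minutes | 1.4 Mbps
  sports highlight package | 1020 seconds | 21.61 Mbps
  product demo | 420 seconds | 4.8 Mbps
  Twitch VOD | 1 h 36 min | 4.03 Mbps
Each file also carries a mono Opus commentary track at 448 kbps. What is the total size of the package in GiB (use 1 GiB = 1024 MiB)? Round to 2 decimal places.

9.03 GiB

Audio: 448 kbps = 0.448 Mbps.
screen recording: 6.148 Mbps × 1320 s = 8115.4 Mb
security camera export: 1.848 Mbps × 10260 s = 18960.5 Mb
sports highlight package: 22.058 Mbps × 1020 s = 22499.2 Mb
product demo: 5.248 Mbps × 420 s = 2204.2 Mb
Twitch VOD: 4.478 Mbps × 5760 s = 25793.3 Mb
Total: 77572.4 Mb = 9696.6 MB.
= 9.031 GiB.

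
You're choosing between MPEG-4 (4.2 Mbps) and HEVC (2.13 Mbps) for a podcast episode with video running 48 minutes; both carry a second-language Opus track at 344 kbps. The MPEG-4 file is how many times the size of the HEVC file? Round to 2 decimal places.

48 min = 2880 s
Audio: 344 kbps = 0.344 Mbps.
MPEG-4: 4.544 Mbps × 2880 s = 13086.7 Mb = 1.523 GiB.
HEVC: 2.474 Mbps × 2880 s = 7125.1 Mb = 0.829 GiB.
Ratio: 1.523 / 0.829 = 1.837.

1.84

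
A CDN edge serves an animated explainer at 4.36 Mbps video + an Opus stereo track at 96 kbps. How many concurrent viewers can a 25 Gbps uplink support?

5610

Audio: 96 kbps = 0.096 Mbps.
Per-viewer media rate: 4.456 Mbps.
25 Gbps = 25,000 Mbps; 25,000 / 4.456 = 5610.41 → 5610 viewers.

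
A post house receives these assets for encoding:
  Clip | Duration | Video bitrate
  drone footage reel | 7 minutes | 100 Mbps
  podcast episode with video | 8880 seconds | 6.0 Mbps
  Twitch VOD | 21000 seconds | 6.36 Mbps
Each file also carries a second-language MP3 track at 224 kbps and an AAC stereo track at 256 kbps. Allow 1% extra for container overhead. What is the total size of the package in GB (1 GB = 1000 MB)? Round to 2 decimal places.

30.73 GB

Audio total: 224 + 256 = 480 kbps = 0.480 Mbps.
drone footage reel: 100.480 Mbps × 420 s × 1.01 = 42623.6 Mb
podcast episode with video: 6.480 Mbps × 8880 s × 1.01 = 58117.8 Mb
Twitch VOD: 6.840 Mbps × 21000 s × 1.01 = 145076.4 Mb
Total: 245817.8 Mb = 30727.2 MB.
= 30.73 GB.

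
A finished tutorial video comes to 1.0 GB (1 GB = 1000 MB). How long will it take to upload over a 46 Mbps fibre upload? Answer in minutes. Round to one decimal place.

2.9 minutes

File: 1.0 GB = 8000.0 Mb.
At 46 Mbps: 8000.0 / 46 = 173.9 s ≈ 2.9 minutes.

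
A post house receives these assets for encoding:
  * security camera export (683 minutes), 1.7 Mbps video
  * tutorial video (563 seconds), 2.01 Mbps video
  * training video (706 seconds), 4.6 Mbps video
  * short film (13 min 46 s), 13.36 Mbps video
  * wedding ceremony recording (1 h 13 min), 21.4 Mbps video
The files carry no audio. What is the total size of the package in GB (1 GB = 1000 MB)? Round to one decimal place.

security camera export: 1.700 Mbps × 40980 s = 69666.0 Mb
tutorial video: 2.010 Mbps × 563 s = 1131.6 Mb
training video: 4.600 Mbps × 706 s = 3247.6 Mb
short film: 13.360 Mbps × 826 s = 11035.4 Mb
wedding ceremony recording: 21.400 Mbps × 4380 s = 93732.0 Mb
Total: 178812.6 Mb = 22351.6 MB.
= 22.35 GB.

22.4 GB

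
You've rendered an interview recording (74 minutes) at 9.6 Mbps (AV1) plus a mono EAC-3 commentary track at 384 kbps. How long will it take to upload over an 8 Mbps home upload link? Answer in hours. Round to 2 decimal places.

1.54 hours

74 min = 4440 s
Audio: 384 kbps = 0.384 Mbps.
Total bitrate: 9.984 Mbps.
File: 9.984 Mbps × 4440 s = 44329.0 Mb.
At 8 Mbps: 44329.0 / 8 = 5541.1 s ≈ 1.54 hours.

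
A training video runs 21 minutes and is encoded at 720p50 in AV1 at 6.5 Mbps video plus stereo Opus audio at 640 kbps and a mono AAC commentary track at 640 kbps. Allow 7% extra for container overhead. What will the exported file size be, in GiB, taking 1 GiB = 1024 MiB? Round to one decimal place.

1.2 GiB

21 min = 1260 s
Audio total: 640 + 640 = 1280 kbps = 1.280 Mbps.
Total bitrate: 6.5 + 1.280 = 7.780 Mbps.
Stream data: 7.780 Mbps × 1260 s = 9802.8 Mb.
With 7% container overhead: ×1.07.
10,489 Mb = 1,311,124,500 bytes ÷ 1,073,741,824 = 1.221 GiB.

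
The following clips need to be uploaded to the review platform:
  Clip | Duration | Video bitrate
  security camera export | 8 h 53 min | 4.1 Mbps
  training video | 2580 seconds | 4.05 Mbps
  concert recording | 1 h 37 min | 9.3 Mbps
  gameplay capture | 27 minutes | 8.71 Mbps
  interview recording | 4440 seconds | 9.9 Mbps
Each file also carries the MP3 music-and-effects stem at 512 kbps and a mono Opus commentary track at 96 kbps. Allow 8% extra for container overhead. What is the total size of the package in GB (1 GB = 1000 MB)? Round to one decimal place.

38.1 GB

Audio total: 512 + 96 = 608 kbps = 0.608 Mbps.
security camera export: 4.708 Mbps × 31980 s × 1.08 = 162606.8 Mb
training video: 4.658 Mbps × 2580 s × 1.08 = 12979.1 Mb
concert recording: 9.908 Mbps × 5820 s × 1.08 = 62277.7 Mb
gameplay capture: 9.318 Mbps × 1620 s × 1.08 = 16302.8 Mb
interview recording: 10.508 Mbps × 4440 s × 1.08 = 50388.0 Mb
Total: 304554.3 Mb = 38069.3 MB.
= 38.07 GB.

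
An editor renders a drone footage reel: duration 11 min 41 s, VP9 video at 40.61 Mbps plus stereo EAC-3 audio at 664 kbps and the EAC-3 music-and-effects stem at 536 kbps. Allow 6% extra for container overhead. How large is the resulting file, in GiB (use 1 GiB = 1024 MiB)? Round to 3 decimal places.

11 min 41 s = 701 s
Audio total: 664 + 536 = 1200 kbps = 1.200 Mbps.
Total bitrate: 40.61 + 1.200 = 41.810 Mbps.
Stream data: 41.810 Mbps × 701 s = 29308.8 Mb.
With 6% container overhead: ×1.06.
31,067 Mb = 3,883,417,325 bytes ÷ 1,073,741,824 = 3.617 GiB.

3.617 GiB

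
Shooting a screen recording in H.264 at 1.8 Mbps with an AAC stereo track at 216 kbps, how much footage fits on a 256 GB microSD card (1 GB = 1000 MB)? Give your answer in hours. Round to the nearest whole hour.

282 hours

Audio: 216 kbps = 0.216 Mbps.
Total bitrate: 1.8 + 0.216 = 2.016 Mbps.
Capacity: 256 GB = 2,048,000 Mb.
Recording time: 2,048,000 / 2.016 = 1,015,873 s ≈ 282 hours.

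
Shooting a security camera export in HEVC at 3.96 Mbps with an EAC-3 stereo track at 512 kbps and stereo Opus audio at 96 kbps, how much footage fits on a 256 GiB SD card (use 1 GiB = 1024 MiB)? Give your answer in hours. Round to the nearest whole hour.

134 hours

Audio total: 512 + 96 = 608 kbps = 0.608 Mbps.
Total bitrate: 3.96 + 0.608 = 4.568 Mbps.
Capacity: 256 GiB = 2,199,023 Mb.
Recording time: 2,199,023 / 4.568 = 481,397 s ≈ 134 hours.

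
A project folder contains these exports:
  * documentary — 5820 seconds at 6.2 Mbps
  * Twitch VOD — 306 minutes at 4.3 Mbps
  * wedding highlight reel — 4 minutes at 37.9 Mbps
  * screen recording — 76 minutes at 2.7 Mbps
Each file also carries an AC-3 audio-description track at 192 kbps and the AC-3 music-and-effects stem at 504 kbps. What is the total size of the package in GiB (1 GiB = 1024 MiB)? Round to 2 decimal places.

Audio total: 192 + 504 = 696 kbps = 0.696 Mbps.
documentary: 6.896 Mbps × 5820 s = 40134.7 Mb
Twitch VOD: 4.996 Mbps × 18360 s = 91726.6 Mb
wedding highlight reel: 38.596 Mbps × 240 s = 9263.0 Mb
screen recording: 3.396 Mbps × 4560 s = 15485.8 Mb
Total: 156610.1 Mb = 19576.3 MB.
= 18.23 GiB.

18.23 GiB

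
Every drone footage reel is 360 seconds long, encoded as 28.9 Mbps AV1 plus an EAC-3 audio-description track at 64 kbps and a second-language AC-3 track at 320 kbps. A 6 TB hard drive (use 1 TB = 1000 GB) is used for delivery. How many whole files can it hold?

Audio total: 64 + 320 = 384 kbps = 0.384 Mbps.
Total bitrate: 29.284 Mbps.
Per item: 29.284 Mbps × 360 s = 10,542 Mb = 1,318 MB.
Capacity: 6 TB = 48,000,000 Mb; 4553.11 items → 4553 complete.

4553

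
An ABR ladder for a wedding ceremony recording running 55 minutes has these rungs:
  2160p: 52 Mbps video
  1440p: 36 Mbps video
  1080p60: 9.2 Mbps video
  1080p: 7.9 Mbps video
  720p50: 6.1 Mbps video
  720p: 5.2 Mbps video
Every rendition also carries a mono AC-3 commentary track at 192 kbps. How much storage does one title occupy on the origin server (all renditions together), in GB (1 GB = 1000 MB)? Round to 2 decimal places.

48.49 GB

55 min = 3300 s
Audio: 192 kbps = 0.192 Mbps.
Sum of rendition bitrates: (52+0.192) + (36+0.192) + (9.2+0.192) + (7.9+0.192) + (6.1+0.192) + (5.2+0.192) = 117.552 Mbps.
× 3300 s = 387,922 Mb = 48,490 MB = 48.49 GB.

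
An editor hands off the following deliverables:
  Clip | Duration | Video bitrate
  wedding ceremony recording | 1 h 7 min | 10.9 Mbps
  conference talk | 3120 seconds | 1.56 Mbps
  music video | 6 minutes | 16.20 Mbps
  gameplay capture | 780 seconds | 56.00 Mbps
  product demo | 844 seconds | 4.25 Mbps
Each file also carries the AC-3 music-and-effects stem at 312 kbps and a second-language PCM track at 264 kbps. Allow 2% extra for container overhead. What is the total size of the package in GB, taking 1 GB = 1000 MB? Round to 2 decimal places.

13.65 GB

Audio total: 312 + 264 = 576 kbps = 0.576 Mbps.
wedding ceremony recording: 11.476 Mbps × 4020 s × 1.02 = 47056.2 Mb
conference talk: 2.136 Mbps × 3120 s × 1.02 = 6797.6 Mb
music video: 16.776 Mbps × 360 s × 1.02 = 6160.1 Mb
gameplay capture: 56.576 Mbps × 780 s × 1.02 = 45011.9 Mb
product demo: 4.826 Mbps × 844 s × 1.02 = 4154.6 Mb
Total: 109180.4 Mb = 13647.6 MB.
= 13.65 GB.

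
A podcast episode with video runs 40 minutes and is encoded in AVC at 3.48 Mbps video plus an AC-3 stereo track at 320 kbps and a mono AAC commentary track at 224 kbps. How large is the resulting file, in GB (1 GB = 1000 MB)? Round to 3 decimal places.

1.207 GB

40 min = 2400 s
Audio total: 320 + 224 = 544 kbps = 0.544 Mbps.
Total bitrate: 3.48 + 0.544 = 4.024 Mbps.
Stream data: 4.024 Mbps × 2400 s = 9657.6 Mb.
9,658 Mb ÷ 8 = 1,207 MB → 1.207 GB.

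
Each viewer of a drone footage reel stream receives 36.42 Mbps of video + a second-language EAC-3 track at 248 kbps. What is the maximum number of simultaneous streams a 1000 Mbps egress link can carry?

27

Audio: 248 kbps = 0.248 Mbps.
Per-viewer media rate: 36.668 Mbps.
1000 Mbps = 1,000 Mbps; 1,000 / 36.668 = 27.27 → 27 viewers.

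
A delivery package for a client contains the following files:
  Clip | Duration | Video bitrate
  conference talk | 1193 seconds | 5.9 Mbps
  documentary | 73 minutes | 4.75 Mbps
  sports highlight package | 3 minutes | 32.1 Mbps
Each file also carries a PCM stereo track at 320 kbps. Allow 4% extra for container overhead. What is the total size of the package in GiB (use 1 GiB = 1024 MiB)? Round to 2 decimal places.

4.29 GiB

Audio: 320 kbps = 0.320 Mbps.
conference talk: 6.220 Mbps × 1193 s × 1.04 = 7717.3 Mb
documentary: 5.070 Mbps × 4380 s × 1.04 = 23094.9 Mb
sports highlight package: 32.420 Mbps × 180 s × 1.04 = 6069.0 Mb
Total: 36881.2 Mb = 4610.1 MB.
= 4.294 GiB.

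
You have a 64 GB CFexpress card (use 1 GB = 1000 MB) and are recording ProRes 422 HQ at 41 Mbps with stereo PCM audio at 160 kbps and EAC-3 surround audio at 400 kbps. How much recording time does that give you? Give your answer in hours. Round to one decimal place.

Audio total: 160 + 400 = 560 kbps = 0.560 Mbps.
Total bitrate: 41 + 0.560 = 41.560 Mbps.
Capacity: 64 GB = 512,000 Mb.
Recording time: 512,000 / 41.560 = 12,320 s ≈ 3.42 hours.

3.4 hours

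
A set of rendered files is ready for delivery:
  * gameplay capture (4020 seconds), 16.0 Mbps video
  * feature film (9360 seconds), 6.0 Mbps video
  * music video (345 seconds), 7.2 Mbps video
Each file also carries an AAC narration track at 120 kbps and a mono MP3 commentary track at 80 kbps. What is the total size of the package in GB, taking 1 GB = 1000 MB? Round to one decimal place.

Audio total: 120 + 80 = 200 kbps = 0.200 Mbps.
gameplay capture: 16.200 Mbps × 4020 s = 65124.0 Mb
feature film: 6.200 Mbps × 9360 s = 58032.0 Mb
music video: 7.400 Mbps × 345 s = 2553.0 Mb
Total: 125709.0 Mb = 15713.6 MB.
= 15.71 GB.

15.7 GB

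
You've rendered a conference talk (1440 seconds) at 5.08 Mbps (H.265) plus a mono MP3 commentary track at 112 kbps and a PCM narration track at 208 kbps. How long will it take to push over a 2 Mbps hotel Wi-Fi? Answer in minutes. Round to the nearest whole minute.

65 minutes

Audio total: 112 + 208 = 320 kbps = 0.320 Mbps.
Total bitrate: 5.400 Mbps.
File: 5.400 Mbps × 1440 s = 7776.0 Mb.
At 2 Mbps: 7776.0 / 2 = 3888.0 s ≈ 64.8 minutes.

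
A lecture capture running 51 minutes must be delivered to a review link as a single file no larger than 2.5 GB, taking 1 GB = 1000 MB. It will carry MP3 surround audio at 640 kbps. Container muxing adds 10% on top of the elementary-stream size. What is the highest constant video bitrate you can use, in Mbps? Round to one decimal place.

5.3 Mbps

Budget: 2.5 GB = 20000.0 Mb.
Stream payload after overhead: 20000.0 / 1.10 = 18181.8 Mb.
51 min = 3060 s
Total bitrate budget: 18181.8 Mb / 3060 s = 5.942 Mbps.
Audio: 640 kbps = 0.640 Mbps.
Video: 5.942 − 0.640 = 5.302 Mbps.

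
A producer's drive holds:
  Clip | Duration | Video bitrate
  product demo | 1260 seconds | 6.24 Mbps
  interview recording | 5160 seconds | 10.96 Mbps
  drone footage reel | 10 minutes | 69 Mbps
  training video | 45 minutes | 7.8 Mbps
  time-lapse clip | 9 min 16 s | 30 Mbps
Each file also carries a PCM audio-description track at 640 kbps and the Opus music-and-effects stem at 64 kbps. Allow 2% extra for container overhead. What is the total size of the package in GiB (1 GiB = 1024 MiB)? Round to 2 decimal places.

Audio total: 640 + 64 = 704 kbps = 0.704 Mbps.
product demo: 6.944 Mbps × 1260 s × 1.02 = 8924.4 Mb
interview recording: 11.664 Mbps × 5160 s × 1.02 = 61390.0 Mb
drone footage reel: 69.704 Mbps × 600 s × 1.02 = 42658.8 Mb
training video: 8.504 Mbps × 2700 s × 1.02 = 23420.0 Mb
time-lapse clip: 30.704 Mbps × 556 s × 1.02 = 17412.9 Mb
Total: 153806.1 Mb = 19225.8 MB.
= 17.91 GiB.

17.91 GiB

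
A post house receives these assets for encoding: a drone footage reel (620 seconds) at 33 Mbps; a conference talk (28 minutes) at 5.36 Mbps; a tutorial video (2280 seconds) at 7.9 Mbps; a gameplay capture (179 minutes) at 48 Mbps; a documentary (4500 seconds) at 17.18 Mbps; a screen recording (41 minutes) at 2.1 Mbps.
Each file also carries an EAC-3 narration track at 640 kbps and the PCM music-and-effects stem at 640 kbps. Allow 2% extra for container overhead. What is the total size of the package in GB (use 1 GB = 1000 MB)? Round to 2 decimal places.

85.93 GB

Audio total: 640 + 640 = 1280 kbps = 1.280 Mbps.
drone footage reel: 34.280 Mbps × 620 s × 1.02 = 21678.7 Mb
conference talk: 6.640 Mbps × 1680 s × 1.02 = 11378.3 Mb
tutorial video: 9.180 Mbps × 2280 s × 1.02 = 21349.0 Mb
gameplay capture: 49.280 Mbps × 10740 s × 1.02 = 539852.5 Mb
documentary: 18.460 Mbps × 4500 s × 1.02 = 84731.4 Mb
screen recording: 3.380 Mbps × 2460 s × 1.02 = 8481.1 Mb
Total: 687471.0 Mb = 85933.9 MB.
= 85.93 GB.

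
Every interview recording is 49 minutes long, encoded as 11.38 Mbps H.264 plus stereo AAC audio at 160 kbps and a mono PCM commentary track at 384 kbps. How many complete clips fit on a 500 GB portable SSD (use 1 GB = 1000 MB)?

49 min = 2940 s
Audio total: 160 + 384 = 544 kbps = 0.544 Mbps.
Total bitrate: 11.924 Mbps.
Per item: 11.924 Mbps × 2940 s = 35,057 Mb = 4,382 MB.
Capacity: 500 GB = 4,000,000 Mb; 114.10 items → 114 complete.

114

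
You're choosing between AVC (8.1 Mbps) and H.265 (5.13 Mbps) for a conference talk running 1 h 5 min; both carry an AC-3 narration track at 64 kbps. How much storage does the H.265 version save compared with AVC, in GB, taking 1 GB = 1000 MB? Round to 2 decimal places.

1 h 5 min = 65 min = 3900 s
Audio: 64 kbps = 0.064 Mbps.
AVC: 8.164 Mbps × 3900 s = 31839.6 Mb = 3.980 GB.
H.265: 5.194 Mbps × 3900 s = 20256.6 Mb = 2.532 GB.
Saving: 3.980 − 2.532 = 1.448 GB.

1.45 GB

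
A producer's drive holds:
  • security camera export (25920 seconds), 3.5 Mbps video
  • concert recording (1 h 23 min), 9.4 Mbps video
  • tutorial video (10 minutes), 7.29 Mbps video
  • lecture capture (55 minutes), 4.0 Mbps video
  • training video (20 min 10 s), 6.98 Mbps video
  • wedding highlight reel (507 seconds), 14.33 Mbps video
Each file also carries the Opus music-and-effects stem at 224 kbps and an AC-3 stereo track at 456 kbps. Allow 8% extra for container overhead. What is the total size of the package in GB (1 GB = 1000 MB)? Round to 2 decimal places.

26.41 GB

Audio total: 224 + 456 = 680 kbps = 0.680 Mbps.
security camera export: 4.180 Mbps × 25920 s × 1.08 = 117013.2 Mb
concert recording: 10.080 Mbps × 4980 s × 1.08 = 54214.3 Mb
tutorial video: 7.970 Mbps × 600 s × 1.08 = 5164.6 Mb
lecture capture: 4.680 Mbps × 3300 s × 1.08 = 16679.5 Mb
training video: 7.660 Mbps × 1210 s × 1.08 = 10010.1 Mb
wedding highlight reel: 15.010 Mbps × 507 s × 1.08 = 8218.9 Mb
Total: 211300.6 Mb = 26412.6 MB.
= 26.41 GB.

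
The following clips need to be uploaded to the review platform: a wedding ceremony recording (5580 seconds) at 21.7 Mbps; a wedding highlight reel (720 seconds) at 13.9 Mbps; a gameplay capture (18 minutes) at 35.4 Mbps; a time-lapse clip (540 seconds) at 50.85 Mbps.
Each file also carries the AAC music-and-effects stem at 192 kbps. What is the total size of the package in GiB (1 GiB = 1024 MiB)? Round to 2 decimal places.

Audio: 192 kbps = 0.192 Mbps.
wedding ceremony recording: 21.892 Mbps × 5580 s = 122157.4 Mb
wedding highlight reel: 14.092 Mbps × 720 s = 10146.2 Mb
gameplay capture: 35.592 Mbps × 1080 s = 38439.4 Mb
time-lapse clip: 51.042 Mbps × 540 s = 27562.7 Mb
Total: 198305.6 Mb = 24788.2 MB.
= 23.09 GiB.

23.09 GiB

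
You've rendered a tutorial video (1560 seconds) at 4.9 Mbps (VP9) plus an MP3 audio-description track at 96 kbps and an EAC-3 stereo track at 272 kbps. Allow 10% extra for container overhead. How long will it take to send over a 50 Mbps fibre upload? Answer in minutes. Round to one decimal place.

Audio total: 96 + 272 = 368 kbps = 0.368 Mbps.
Total bitrate: 5.268 Mbps.
File: 5.268 Mbps × 1560 s = 8218.1 Mb.
With 10% container overhead: ×1.10. → 9039.9 Mb.
At 50 Mbps: 9039.9 / 50 = 180.8 s ≈ 3.01 minutes.

3.0 minutes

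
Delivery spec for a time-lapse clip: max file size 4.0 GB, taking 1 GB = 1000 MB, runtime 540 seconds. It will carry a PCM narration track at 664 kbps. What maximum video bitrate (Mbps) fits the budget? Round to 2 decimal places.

58.60 Mbps

Budget: 4.0 GB = 32000.0 Mb.
Total bitrate budget: 32000.0 Mb / 540 s = 59.259 Mbps.
Audio: 664 kbps = 0.664 Mbps.
Video: 59.259 − 0.664 = 58.595 Mbps.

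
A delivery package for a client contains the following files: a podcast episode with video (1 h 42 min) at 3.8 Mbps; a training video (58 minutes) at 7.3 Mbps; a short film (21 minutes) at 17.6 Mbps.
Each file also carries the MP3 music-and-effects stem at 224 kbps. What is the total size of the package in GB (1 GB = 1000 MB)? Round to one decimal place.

Audio: 224 kbps = 0.224 Mbps.
podcast episode with video: 4.024 Mbps × 6120 s = 24626.9 Mb
training video: 7.524 Mbps × 3480 s = 26183.5 Mb
short film: 17.824 Mbps × 1260 s = 22458.2 Mb
Total: 73268.6 Mb = 9158.6 MB.
= 9.159 GB.

9.2 GB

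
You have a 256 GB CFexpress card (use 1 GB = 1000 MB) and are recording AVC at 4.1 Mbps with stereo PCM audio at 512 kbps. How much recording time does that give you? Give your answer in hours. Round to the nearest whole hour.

123 hours

Audio: 512 kbps = 0.512 Mbps.
Total bitrate: 4.1 + 0.512 = 4.612 Mbps.
Capacity: 256 GB = 2,048,000 Mb.
Recording time: 2,048,000 / 4.612 = 444,059 s ≈ 123 hours.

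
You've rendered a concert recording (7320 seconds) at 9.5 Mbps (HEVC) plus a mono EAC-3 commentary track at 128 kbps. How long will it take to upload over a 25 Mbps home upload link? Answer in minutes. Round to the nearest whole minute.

47 minutes

Audio: 128 kbps = 0.128 Mbps.
Total bitrate: 9.628 Mbps.
File: 9.628 Mbps × 7320 s = 70477.0 Mb.
At 25 Mbps: 70477.0 / 25 = 2819.1 s ≈ 47 minutes.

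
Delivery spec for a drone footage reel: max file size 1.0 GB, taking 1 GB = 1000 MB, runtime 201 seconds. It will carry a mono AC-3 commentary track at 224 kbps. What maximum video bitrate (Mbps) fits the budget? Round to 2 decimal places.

Budget: 1.0 GB = 8000.0 Mb.
Total bitrate budget: 8000.0 Mb / 201 s = 39.801 Mbps.
Audio: 224 kbps = 0.224 Mbps.
Video: 39.801 − 0.224 = 39.577 Mbps.

39.58 Mbps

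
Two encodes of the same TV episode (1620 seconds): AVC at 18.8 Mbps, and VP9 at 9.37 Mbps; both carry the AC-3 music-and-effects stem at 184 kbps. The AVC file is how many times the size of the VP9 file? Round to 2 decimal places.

1.99

Audio: 184 kbps = 0.184 Mbps.
AVC: 18.984 Mbps × 1620 s = 30754.1 Mb = 3.580 GiB.
VP9: 9.554 Mbps × 1620 s = 15477.5 Mb = 1.802 GiB.
Ratio: 3.580 / 1.802 = 1.987.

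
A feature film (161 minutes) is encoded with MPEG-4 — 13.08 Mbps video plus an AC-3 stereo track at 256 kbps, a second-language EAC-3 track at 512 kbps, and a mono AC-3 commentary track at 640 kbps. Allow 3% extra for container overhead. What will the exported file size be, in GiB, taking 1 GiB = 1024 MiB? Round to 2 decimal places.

161 min = 9660 s
Audio total: 256 + 512 + 640 = 1408 kbps = 1.408 Mbps.
Total bitrate: 13.08 + 1.408 = 14.488 Mbps.
Stream data: 14.488 Mbps × 9660 s = 139954.1 Mb.
With 3% container overhead: ×1.03.
144,153 Mb = 18,019,087,800 bytes ÷ 1,073,741,824 = 16.78 GiB.

16.78 GiB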